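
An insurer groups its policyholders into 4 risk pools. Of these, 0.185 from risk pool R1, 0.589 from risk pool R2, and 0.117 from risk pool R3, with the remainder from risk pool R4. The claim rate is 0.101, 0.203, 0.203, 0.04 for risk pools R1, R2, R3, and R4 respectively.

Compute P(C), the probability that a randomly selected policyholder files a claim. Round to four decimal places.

0.1664

P(R4) = 1 − (0.185 + 0.589 + 0.117) = 0.109.
Summing over the partition,
P(C) = P(C|R1)·P(R1) + P(C|R2)·P(R2) + P(C|R3)·P(R3) + P(C|R4)·P(R4)
      = 0.101·0.185 + 0.203·0.589 + 0.203·0.117 + 0.04·0.109
      = 0.018685 + 0.119567 + 0.023751 + 0.00436 = 0.166363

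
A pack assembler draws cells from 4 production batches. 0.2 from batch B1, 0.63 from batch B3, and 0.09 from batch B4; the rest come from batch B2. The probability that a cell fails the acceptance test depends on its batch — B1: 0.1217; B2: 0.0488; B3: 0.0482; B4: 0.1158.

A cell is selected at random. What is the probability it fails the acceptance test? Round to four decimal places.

P(F) ≈ 0.0690

P(B2) = 1 − (0.2 + 0.63 + 0.09) = 0.08.
Using total probability over the partition,
P(F) = P(F|B1)·P(B1) + P(F|B2)·P(B2) + P(F|B3)·P(B3) + P(F|B4)·P(B4)
      = 0.1217·0.2 + 0.0488·0.08 + 0.0482·0.63 + 0.1158·0.09
      = 0.02434 + 0.003904 + 0.030366 + 0.010422 = 0.069032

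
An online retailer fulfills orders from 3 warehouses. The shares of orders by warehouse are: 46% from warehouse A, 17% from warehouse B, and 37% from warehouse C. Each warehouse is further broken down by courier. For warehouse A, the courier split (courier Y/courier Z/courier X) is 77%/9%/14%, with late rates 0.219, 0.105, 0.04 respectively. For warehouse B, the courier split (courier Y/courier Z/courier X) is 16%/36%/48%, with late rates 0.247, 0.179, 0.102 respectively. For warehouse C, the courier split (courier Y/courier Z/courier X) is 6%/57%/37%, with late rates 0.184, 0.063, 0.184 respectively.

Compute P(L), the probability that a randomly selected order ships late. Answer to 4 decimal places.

P(L|A) = 0.77·0.219 + 0.09·0.105 + 0.14·0.04 = 0.16863 + 0.00945 + 0.0056 = 0.18368
P(L|B) = 0.16·0.247 + 0.36·0.179 + 0.48·0.102 = 0.03952 + 0.06444 + 0.04896 = 0.15292
P(L|C) = 0.06·0.184 + 0.57·0.063 + 0.37·0.184 = 0.01104 + 0.03591 + 0.06808 = 0.11503
Then overall,
P(L) = 0.46·0.18368 + 0.17·0.15292 + 0.37·0.11503
      = 0.0844928 + 0.0259964 + 0.0425611 = 0.1530503

0.1531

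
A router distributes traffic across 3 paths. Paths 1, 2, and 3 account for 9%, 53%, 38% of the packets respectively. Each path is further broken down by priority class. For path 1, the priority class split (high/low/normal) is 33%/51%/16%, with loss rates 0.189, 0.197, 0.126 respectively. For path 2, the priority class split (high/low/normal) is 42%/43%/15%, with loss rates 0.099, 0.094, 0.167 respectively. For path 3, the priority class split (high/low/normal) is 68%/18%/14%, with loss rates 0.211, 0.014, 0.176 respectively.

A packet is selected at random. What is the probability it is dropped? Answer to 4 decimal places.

0.1380

P(L|1) = 0.33·0.189 + 0.51·0.197 + 0.16·0.126 = 0.06237 + 0.10047 + 0.02016 = 0.183
P(L|2) = 0.42·0.099 + 0.43·0.094 + 0.15·0.167 = 0.04158 + 0.04042 + 0.02505 = 0.10705
P(L|3) = 0.68·0.211 + 0.18·0.014 + 0.14·0.176 = 0.14348 + 0.00252 + 0.02464 = 0.17064
By total probability over the outer partition,
P(L) = 0.09·0.183 + 0.53·0.10705 + 0.38·0.17064
      = 0.01647 + 0.0567365 + 0.0648432 = 0.1380497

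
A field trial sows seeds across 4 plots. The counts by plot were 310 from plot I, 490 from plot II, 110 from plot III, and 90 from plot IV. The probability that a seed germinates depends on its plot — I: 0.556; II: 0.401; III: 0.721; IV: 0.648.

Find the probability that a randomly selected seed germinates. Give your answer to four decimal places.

0.5065

Total: 310 + 490 + 110 + 90 = 1000.
P(I) = 310/1000 = 0.31. P(II) = 490/1000 = 0.49. P(III) = 110/1000 = 0.11. P(IV) = 90/1000 = 0.09.
P(G) = P(G|I)·P(I) + P(G|II)·P(II) + P(G|III)·P(III) + P(G|IV)·P(IV)
      = 0.556·0.31 + 0.401·0.49 + 0.721·0.11 + 0.648·0.09
      = 0.17236 + 0.19649 + 0.07931 + 0.05832 = 0.50648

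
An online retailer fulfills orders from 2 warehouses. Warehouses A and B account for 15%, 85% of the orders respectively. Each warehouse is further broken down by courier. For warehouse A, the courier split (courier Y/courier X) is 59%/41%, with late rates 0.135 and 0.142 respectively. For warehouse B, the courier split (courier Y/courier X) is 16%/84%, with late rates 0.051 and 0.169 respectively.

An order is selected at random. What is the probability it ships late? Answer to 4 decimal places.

P(L|A) = 0.59·0.135 + 0.41·0.142 = 0.07965 + 0.05822 = 0.13787
P(L|B) = 0.16·0.051 + 0.84·0.169 = 0.00816 + 0.14196 = 0.15012
Then overall,
P(L) = 0.15·0.13787 + 0.85·0.15012
      = 0.0206805 + 0.127602 = 0.1482825

P(L) ≈ 0.1483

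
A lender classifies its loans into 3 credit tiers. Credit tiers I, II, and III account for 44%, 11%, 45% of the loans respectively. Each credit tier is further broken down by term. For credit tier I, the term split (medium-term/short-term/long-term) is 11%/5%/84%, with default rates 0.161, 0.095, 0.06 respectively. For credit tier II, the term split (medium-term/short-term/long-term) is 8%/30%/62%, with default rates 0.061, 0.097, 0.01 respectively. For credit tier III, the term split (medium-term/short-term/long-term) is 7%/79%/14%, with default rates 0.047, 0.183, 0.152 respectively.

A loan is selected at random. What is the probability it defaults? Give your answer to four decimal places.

0.1126

P(D|I) = 0.11·0.161 + 0.05·0.095 + 0.84·0.06 = 0.01771 + 0.00475 + 0.0504 = 0.07286
P(D|II) = 0.08·0.061 + 0.3·0.097 + 0.62·0.01 = 0.00488 + 0.0291 + 0.0062 = 0.04018
P(D|III) = 0.07·0.047 + 0.79·0.183 + 0.14·0.152 = 0.00329 + 0.14457 + 0.02128 = 0.16914
By total probability over the outer partition,
P(D) = 0.44·0.07286 + 0.11·0.04018 + 0.45·0.16914
      = 0.0320584 + 0.0044198 + 0.076113 = 0.1125912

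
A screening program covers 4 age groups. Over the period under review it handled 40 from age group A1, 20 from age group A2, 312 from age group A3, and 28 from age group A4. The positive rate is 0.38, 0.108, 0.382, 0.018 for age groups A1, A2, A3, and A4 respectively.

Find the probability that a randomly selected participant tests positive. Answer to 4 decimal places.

P(T) ≈ 0.3426

Total: 40 + 20 + 312 + 28 = 400.
P(A1) = 40/400 = 0.1. P(A2) = 20/400 = 0.05. P(A3) = 312/400 = 0.78. P(A4) = 28/400 = 0.07.
Using total probability over the partition,
P(T) = P(T|A1)·P(A1) + P(T|A2)·P(A2) + P(T|A3)·P(A3) + P(T|A4)·P(A4)
      = 0.38·0.1 + 0.108·0.05 + 0.382·0.78 + 0.018·0.07
      = 0.038 + 0.0054 + 0.29796 + 0.00126 = 0.34262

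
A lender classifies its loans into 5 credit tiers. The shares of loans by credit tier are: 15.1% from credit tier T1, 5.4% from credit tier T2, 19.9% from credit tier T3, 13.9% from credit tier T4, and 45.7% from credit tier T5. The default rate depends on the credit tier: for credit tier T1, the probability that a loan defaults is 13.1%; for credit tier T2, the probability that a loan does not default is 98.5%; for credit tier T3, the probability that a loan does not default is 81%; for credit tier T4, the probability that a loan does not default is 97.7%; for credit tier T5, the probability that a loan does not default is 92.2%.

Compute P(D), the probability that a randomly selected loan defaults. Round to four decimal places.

P(D) ≈ 0.0972

P(D|T2) = 1 − 0.985 = 0.015.
P(D|T3) = 1 − 0.81 = 0.19.
P(D|T4) = 1 − 0.977 = 0.023.
P(D|T5) = 1 − 0.922 = 0.078.
By the law of total probability,
P(D) = P(D|T1)·P(T1) + P(D|T2)·P(T2) + P(D|T3)·P(T3) + P(D|T4)·P(T4) + P(D|T5)·P(T5)
      = 0.131·0.151 + 0.015·0.054 + 0.19·0.199 + 0.023·0.139 + 0.078·0.457
      = 0.019781 + 0.00081 + 0.03781 + 0.003197 + 0.035646 = 0.097244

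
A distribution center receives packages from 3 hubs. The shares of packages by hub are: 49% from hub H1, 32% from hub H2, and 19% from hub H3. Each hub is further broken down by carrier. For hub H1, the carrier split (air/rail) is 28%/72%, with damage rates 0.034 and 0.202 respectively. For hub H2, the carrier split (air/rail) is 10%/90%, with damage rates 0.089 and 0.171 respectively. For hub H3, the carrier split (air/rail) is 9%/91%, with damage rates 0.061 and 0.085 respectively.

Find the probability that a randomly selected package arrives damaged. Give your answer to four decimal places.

P(D|H1) = 0.28·0.034 + 0.72·0.202 = 0.00952 + 0.14544 = 0.15496
P(D|H2) = 0.1·0.089 + 0.9·0.171 = 0.0089 + 0.1539 = 0.1628
P(D|H3) = 0.09·0.061 + 0.91·0.085 = 0.00549 + 0.07735 = 0.08284
Then overall,
P(D) = 0.49·0.15496 + 0.32·0.1628 + 0.19·0.08284
      = 0.0759304 + 0.052096 + 0.0157396 = 0.143766

0.1438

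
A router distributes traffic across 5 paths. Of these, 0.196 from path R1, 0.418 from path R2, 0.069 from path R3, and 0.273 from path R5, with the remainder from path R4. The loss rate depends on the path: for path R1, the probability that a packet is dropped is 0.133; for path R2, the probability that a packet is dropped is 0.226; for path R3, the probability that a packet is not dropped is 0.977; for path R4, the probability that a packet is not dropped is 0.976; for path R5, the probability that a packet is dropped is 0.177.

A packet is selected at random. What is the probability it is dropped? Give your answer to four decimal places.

0.1715

P(R4) = 1 − (0.196 + 0.418 + 0.069 + 0.273) = 0.044.
P(L|R3) = 1 − 0.977 = 0.023.
P(L|R4) = 1 − 0.976 = 0.024.
P(L) = P(L|R1)·P(R1) + P(L|R2)·P(R2) + P(L|R3)·P(R3) + P(L|R4)·P(R4) + P(L|R5)·P(R5)
      = 0.133·0.196 + 0.226·0.418 + 0.023·0.069 + 0.024·0.044 + 0.177·0.273
      = 0.026068 + 0.094468 + 0.001587 + 0.001056 + 0.048321 = 0.1715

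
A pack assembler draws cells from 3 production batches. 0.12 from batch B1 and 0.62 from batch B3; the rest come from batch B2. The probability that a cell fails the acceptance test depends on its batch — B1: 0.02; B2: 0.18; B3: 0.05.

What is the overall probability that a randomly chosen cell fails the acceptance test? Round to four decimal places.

0.0802

P(B2) = 1 − (0.12 + 0.62) = 0.26.
P(F) = P(F|B1)·P(B1) + P(F|B2)·P(B2) + P(F|B3)·P(B3)
      = 0.02·0.12 + 0.18·0.26 + 0.05·0.62
      = 0.0024 + 0.0468 + 0.031 = 0.0802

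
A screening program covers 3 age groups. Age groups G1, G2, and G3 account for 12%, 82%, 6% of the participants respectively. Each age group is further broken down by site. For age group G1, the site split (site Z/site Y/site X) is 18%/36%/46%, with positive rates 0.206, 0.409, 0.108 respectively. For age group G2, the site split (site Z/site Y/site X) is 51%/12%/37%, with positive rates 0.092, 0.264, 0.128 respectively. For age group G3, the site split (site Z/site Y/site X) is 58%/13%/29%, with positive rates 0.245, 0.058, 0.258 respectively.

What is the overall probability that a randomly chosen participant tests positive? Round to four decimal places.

P(T|G1) = 0.18·0.206 + 0.36·0.409 + 0.46·0.108 = 0.03708 + 0.14724 + 0.04968 = 0.234
P(T|G2) = 0.51·0.092 + 0.12·0.264 + 0.37·0.128 = 0.04692 + 0.03168 + 0.04736 = 0.12596
P(T|G3) = 0.58·0.245 + 0.13·0.058 + 0.29·0.258 = 0.1421 + 0.00754 + 0.07482 = 0.22446
Then overall,
P(T) = 0.12·0.234 + 0.82·0.12596 + 0.06·0.22446
      = 0.02808 + 0.1032872 + 0.0134676 = 0.1448348

0.1448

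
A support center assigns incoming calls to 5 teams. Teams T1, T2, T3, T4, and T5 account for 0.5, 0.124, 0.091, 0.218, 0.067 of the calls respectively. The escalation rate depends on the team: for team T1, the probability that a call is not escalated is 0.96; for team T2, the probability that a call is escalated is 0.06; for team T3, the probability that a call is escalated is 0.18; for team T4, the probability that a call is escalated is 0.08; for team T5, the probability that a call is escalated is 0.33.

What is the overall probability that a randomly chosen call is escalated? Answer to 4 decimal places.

P(E|T1) = 1 − 0.96 = 0.04.
P(E) = P(E|T1)·P(T1) + P(E|T2)·P(T2) + P(E|T3)·P(T3) + P(E|T4)·P(T4) + P(E|T5)·P(T5)
      = 0.04·0.5 + 0.06·0.124 + 0.18·0.091 + 0.08·0.218 + 0.33·0.067
      = 0.02 + 0.00744 + 0.01638 + 0.01744 + 0.02211 = 0.08337

0.0834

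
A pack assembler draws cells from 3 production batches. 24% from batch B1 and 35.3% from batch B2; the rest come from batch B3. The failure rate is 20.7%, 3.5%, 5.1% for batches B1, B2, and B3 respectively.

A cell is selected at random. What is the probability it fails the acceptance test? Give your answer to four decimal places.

P(F) ≈ 0.0828

P(B3) = 1 − (0.24 + 0.353) = 0.407.
P(F) = P(F|B1)·P(B1) + P(F|B2)·P(B2) + P(F|B3)·P(B3)
      = 0.207·0.24 + 0.035·0.353 + 0.051·0.407
      = 0.04968 + 0.012355 + 0.020757 = 0.082792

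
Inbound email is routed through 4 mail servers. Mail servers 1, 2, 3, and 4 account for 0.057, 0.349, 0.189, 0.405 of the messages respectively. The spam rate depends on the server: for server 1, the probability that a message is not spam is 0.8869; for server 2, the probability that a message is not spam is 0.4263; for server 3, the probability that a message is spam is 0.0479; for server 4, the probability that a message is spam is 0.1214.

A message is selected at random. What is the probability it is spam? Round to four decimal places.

P(S|1) = 1 − 0.8869 = 0.1131.
P(S|2) = 1 − 0.4263 = 0.5737.
Using total probability over the partition,
P(S) = P(S|1)·P(1) + P(S|2)·P(2) + P(S|3)·P(3) + P(S|4)·P(4)
      = 0.1131·0.057 + 0.5737·0.349 + 0.0479·0.189 + 0.1214·0.405
      = 0.0064467 + 0.2002213 + 0.0090531 + 0.049167 = 0.2648881

0.2649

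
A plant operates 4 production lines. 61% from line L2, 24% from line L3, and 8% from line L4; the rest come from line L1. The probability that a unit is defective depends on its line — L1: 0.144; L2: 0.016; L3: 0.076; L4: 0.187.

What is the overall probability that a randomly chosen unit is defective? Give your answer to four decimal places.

0.0530

P(L1) = 1 − (0.61 + 0.24 + 0.08) = 0.07.
Summing over the partition,
P(D) = P(D|L1)·P(L1) + P(D|L2)·P(L2) + P(D|L3)·P(L3) + P(D|L4)·P(L4)
      = 0.144·0.07 + 0.016·0.61 + 0.076·0.24 + 0.187·0.08
      = 0.01008 + 0.00976 + 0.01824 + 0.01496 = 0.05304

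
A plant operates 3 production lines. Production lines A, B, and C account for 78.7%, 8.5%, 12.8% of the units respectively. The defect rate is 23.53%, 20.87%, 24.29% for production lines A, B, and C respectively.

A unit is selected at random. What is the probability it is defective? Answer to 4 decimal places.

P(D) = P(D|A)·P(A) + P(D|B)·P(B) + P(D|C)·P(C)
      = 0.2353·0.787 + 0.2087·0.085 + 0.2429·0.128
      = 0.1851811 + 0.0177395 + 0.0310912 = 0.2340118

P(D) ≈ 0.2340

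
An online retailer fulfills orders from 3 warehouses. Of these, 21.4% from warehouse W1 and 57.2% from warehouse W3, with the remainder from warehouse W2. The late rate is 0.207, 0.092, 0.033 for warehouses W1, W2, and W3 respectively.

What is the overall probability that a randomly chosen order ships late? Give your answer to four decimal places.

P(W2) = 1 − (0.214 + 0.572) = 0.214.
P(L) = P(L|W1)·P(W1) + P(L|W2)·P(W2) + P(L|W3)·P(W3)
      = 0.207·0.214 + 0.092·0.214 + 0.033·0.572
      = 0.044298 + 0.019688 + 0.018876 = 0.082862

P(L) ≈ 0.0829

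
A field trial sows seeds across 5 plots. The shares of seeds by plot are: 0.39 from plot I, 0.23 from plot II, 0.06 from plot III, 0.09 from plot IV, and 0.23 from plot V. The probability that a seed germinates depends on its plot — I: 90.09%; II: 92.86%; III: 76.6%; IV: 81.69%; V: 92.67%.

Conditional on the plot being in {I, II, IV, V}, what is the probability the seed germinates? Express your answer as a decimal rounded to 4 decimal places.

Let S = {I, II, IV, V}.
P(S) = 0.39 + 0.23 + 0.09 + 0.23 = 0.94.
P(G ∩ S) = 0.9009·0.39 + 0.9286·0.23 + 0.8169·0.09 + 0.9267·0.23 = 0.351351 + 0.213578 + 0.073521 + 0.213141 = 0.851591.
P(G | S) = 0.851591 / 0.94 = 0.905948…

0.9059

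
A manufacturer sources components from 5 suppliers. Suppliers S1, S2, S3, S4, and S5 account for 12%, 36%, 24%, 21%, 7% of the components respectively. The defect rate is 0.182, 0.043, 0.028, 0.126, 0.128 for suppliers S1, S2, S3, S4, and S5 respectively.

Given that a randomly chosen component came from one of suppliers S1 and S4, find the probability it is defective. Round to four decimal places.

Let S = {S1, S4}.
P(S) = 0.12 + 0.21 = 0.33.
P(D ∩ S) = 0.182·0.12 + 0.126·0.21 = 0.02184 + 0.02646 = 0.0483.
P(D | S) = 0.0483 / 0.33 = 0.146364…

0.1464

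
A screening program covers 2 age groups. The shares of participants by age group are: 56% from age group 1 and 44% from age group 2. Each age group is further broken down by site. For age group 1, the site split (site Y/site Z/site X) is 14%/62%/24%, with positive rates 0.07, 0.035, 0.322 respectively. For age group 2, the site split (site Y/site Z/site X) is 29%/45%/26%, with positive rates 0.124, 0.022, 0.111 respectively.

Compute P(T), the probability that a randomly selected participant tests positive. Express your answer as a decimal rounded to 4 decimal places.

P(T) ≈ 0.0938

P(T|1) = 0.14·0.07 + 0.62·0.035 + 0.24·0.322 = 0.0098 + 0.0217 + 0.07728 = 0.10878
P(T|2) = 0.29·0.124 + 0.45·0.022 + 0.26·0.111 = 0.03596 + 0.0099 + 0.02886 = 0.07472
Then overall,
P(T) = 0.56·0.10878 + 0.44·0.07472
      = 0.0609168 + 0.0328768 = 0.0937936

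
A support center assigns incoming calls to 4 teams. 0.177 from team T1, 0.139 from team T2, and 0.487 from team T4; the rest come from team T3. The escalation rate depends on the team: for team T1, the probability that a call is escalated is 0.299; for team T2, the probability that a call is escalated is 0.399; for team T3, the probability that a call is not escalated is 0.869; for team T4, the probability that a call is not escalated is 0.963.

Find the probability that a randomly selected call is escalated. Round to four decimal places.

0.1522

P(T3) = 1 − (0.177 + 0.139 + 0.487) = 0.197.
P(E|T3) = 1 − 0.869 = 0.131.
P(E|T4) = 1 − 0.963 = 0.037.
Summing over the partition,
P(E) = P(E|T1)·P(T1) + P(E|T2)·P(T2) + P(E|T3)·P(T3) + P(E|T4)·P(T4)
      = 0.299·0.177 + 0.399·0.139 + 0.131·0.197 + 0.037·0.487
      = 0.052923 + 0.055461 + 0.025807 + 0.018019 = 0.15221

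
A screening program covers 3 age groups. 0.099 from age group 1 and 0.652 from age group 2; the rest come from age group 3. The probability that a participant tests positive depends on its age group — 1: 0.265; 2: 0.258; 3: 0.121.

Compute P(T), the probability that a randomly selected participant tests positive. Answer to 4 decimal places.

P(3) = 1 − (0.099 + 0.652) = 0.249.
P(T) = P(T|1)·P(1) + P(T|2)·P(2) + P(T|3)·P(3)
      = 0.265·0.099 + 0.258·0.652 + 0.121·0.249
      = 0.026235 + 0.168216 + 0.030129 = 0.22458

P(T) ≈ 0.2246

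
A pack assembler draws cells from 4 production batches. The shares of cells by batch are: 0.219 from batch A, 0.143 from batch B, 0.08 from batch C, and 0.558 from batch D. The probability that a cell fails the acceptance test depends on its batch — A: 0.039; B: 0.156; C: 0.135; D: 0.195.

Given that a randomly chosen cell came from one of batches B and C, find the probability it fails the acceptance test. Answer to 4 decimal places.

P(F|S) ≈ 0.1485

Let S = {B, C}.
P(S) = 0.143 + 0.08 = 0.223.
P(F ∩ S) = 0.156·0.143 + 0.135·0.08 = 0.022308 + 0.0108 = 0.033108.
P(F | S) = 0.033108 / 0.223 = 0.148466…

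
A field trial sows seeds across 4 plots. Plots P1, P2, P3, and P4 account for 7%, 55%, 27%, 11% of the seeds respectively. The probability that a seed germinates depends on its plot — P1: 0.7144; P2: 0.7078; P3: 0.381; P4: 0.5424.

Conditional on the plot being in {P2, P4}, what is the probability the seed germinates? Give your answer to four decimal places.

0.6802

Let S = {P2, P4}.
P(S) = 0.55 + 0.11 = 0.66.
P(G ∩ S) = 0.7078·0.55 + 0.5424·0.11 = 0.38929 + 0.059664 = 0.448954.
P(G | S) = 0.448954 / 0.66 = 0.680233…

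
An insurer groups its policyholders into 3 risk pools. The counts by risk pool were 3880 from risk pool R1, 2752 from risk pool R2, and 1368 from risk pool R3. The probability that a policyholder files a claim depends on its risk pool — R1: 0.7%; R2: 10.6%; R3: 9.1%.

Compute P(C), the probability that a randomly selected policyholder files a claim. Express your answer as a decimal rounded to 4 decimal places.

Total: 3880 + 2752 + 1368 = 8000.
P(R1) = 3880/8000 = 0.485. P(R2) = 2752/8000 = 0.344. P(R3) = 1368/8000 = 0.171.
Summing over the partition,
P(C) = P(C|R1)·P(R1) + P(C|R2)·P(R2) + P(C|R3)·P(R3)
      = 0.007·0.485 + 0.106·0.344 + 0.091·0.171
      = 0.003395 + 0.036464 + 0.015561 = 0.05542

0.0554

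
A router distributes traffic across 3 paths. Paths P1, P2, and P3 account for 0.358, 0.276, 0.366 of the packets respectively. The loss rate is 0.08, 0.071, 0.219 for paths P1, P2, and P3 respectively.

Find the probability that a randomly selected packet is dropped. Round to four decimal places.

P(L) ≈ 0.1284

Using total probability over the partition,
P(L) = P(L|P1)·P(P1) + P(L|P2)·P(P2) + P(L|P3)·P(P3)
      = 0.08·0.358 + 0.071·0.276 + 0.219·0.366
      = 0.02864 + 0.019596 + 0.080154 = 0.12839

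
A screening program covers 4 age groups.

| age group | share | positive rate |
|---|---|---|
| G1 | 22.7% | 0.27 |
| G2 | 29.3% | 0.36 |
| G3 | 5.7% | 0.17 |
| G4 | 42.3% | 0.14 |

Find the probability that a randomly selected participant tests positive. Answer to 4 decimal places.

P(T) ≈ 0.2357

Using total probability over the partition,
P(T) = P(T|G1)·P(G1) + P(T|G2)·P(G2) + P(T|G3)·P(G3) + P(T|G4)·P(G4)
      = 0.27·0.227 + 0.36·0.293 + 0.17·0.057 + 0.14·0.423
      = 0.06129 + 0.10548 + 0.00969 + 0.05922 = 0.23568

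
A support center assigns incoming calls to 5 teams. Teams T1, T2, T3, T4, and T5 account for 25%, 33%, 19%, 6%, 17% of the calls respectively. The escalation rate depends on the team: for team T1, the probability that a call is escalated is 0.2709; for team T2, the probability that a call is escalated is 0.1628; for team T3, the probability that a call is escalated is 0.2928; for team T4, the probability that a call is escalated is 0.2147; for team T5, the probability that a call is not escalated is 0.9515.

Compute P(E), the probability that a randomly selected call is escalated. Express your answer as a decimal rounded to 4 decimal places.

P(E|T5) = 1 − 0.9515 = 0.0485.
P(E) = P(E|T1)·P(T1) + P(E|T2)·P(T2) + P(E|T3)·P(T3) + P(E|T4)·P(T4) + P(E|T5)·P(T5)
      = 0.2709·0.25 + 0.1628·0.33 + 0.2928·0.19 + 0.2147·0.06 + 0.0485·0.17
      = 0.067725 + 0.053724 + 0.055632 + 0.012882 + 0.008245 = 0.198208

P(E) ≈ 0.1982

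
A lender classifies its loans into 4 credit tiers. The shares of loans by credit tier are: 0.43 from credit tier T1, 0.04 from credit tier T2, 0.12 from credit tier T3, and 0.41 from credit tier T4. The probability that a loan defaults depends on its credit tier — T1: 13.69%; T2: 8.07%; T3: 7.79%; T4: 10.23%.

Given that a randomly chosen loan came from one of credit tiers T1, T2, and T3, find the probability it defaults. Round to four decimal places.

Let S = {T1, T2, T3}.
P(S) = 0.43 + 0.04 + 0.12 = 0.59.
P(D ∩ S) = 0.1369·0.43 + 0.0807·0.04 + 0.0779·0.12 = 0.058867 + 0.003228 + 0.009348 = 0.071443.
P(D | S) = 0.071443 / 0.59 = 0.121090…

0.1211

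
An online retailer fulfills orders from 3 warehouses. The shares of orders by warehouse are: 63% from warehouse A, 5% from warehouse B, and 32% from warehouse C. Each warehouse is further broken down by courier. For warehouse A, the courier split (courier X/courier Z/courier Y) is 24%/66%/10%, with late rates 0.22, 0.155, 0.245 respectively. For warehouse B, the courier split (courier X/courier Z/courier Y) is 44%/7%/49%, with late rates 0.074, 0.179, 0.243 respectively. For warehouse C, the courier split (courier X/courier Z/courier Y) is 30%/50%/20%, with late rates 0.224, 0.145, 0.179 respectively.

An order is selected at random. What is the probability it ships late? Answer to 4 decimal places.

P(L|A) = 0.24·0.22 + 0.66·0.155 + 0.1·0.245 = 0.0528 + 0.1023 + 0.0245 = 0.1796
P(L|B) = 0.44·0.074 + 0.07·0.179 + 0.49·0.243 = 0.03256 + 0.01253 + 0.11907 = 0.16416
P(L|C) = 0.3·0.224 + 0.5·0.145 + 0.2·0.179 = 0.0672 + 0.0725 + 0.0358 = 0.1755
By total probability over the outer partition,
P(L) = 0.63·0.1796 + 0.05·0.16416 + 0.32·0.1755
      = 0.113148 + 0.008208 + 0.05616 = 0.177516

0.1775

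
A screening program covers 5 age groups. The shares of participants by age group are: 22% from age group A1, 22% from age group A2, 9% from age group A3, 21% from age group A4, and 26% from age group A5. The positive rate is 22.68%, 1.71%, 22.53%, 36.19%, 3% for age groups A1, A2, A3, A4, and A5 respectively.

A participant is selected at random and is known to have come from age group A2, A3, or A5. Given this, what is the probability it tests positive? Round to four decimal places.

0.0559

Let S = {A2, A3, A5}.
P(S) = 0.22 + 0.09 + 0.26 = 0.57.
P(T ∩ S) = 0.0171·0.22 + 0.2253·0.09 + 0.03·0.26 = 0.003762 + 0.020277 + 0.0078 = 0.031839.
P(T | S) = 0.031839 / 0.57 = 0.055858…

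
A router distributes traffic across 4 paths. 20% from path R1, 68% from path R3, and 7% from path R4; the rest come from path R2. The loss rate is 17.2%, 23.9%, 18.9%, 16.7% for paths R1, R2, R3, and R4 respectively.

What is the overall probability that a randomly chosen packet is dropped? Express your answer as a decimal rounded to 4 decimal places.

0.1866

P(R2) = 1 − (0.2 + 0.68 + 0.07) = 0.05.
Summing over the partition,
P(L) = P(L|R1)·P(R1) + P(L|R2)·P(R2) + P(L|R3)·P(R3) + P(L|R4)·P(R4)
      = 0.172·0.2 + 0.239·0.05 + 0.189·0.68 + 0.167·0.07
      = 0.0344 + 0.01195 + 0.12852 + 0.01169 = 0.18656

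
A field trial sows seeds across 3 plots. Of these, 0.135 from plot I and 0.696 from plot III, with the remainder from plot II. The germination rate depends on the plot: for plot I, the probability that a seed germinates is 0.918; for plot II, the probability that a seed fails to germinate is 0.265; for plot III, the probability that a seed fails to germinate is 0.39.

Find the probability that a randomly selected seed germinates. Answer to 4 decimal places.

P(II) = 1 − (0.135 + 0.696) = 0.169.
P(G|II) = 1 − 0.265 = 0.735.
P(G|III) = 1 − 0.39 = 0.61.
P(G) = P(G|I)·P(I) + P(G|II)·P(II) + P(G|III)·P(III)
      = 0.918·0.135 + 0.735·0.169 + 0.61·0.696
      = 0.12393 + 0.124215 + 0.42456 = 0.672705

0.6727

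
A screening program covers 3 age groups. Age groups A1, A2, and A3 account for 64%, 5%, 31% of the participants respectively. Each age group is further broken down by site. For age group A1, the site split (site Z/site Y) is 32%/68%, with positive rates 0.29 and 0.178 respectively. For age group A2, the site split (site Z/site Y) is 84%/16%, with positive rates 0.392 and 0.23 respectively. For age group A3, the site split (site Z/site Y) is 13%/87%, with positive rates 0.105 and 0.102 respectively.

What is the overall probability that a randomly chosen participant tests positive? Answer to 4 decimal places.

P(T) ≈ 0.1869

P(T|A1) = 0.32·0.29 + 0.68·0.178 = 0.0928 + 0.12104 = 0.21384
P(T|A2) = 0.84·0.392 + 0.16·0.23 = 0.32928 + 0.0368 = 0.36608
P(T|A3) = 0.13·0.105 + 0.87·0.102 = 0.01365 + 0.08874 = 0.10239
By total probability over the outer partition,
P(T) = 0.64·0.21384 + 0.05·0.36608 + 0.31·0.10239
      = 0.1368576 + 0.018304 + 0.0317409 = 0.1869025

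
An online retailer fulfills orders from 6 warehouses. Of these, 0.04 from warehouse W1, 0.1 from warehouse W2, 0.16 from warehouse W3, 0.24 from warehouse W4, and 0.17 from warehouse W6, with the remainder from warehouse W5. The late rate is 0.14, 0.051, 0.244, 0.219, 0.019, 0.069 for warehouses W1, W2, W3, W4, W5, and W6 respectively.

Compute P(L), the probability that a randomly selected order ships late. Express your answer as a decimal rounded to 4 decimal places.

P(W5) = 1 − (0.04 + 0.1 + 0.16 + 0.24 + 0.17) = 0.29.
By the law of total probability,
P(L) = P(L|W1)·P(W1) + P(L|W2)·P(W2) + P(L|W3)·P(W3) + P(L|W4)·P(W4) + P(L|W5)·P(W5) + P(L|W6)·P(W6)
      = 0.14·0.04 + 0.051·0.1 + 0.244·0.16 + 0.219·0.24 + 0.019·0.29 + 0.069·0.17
      = 0.0056 + 0.0051 + 0.03904 + 0.05256 + 0.00551 + 0.01173 = 0.11954

0.1195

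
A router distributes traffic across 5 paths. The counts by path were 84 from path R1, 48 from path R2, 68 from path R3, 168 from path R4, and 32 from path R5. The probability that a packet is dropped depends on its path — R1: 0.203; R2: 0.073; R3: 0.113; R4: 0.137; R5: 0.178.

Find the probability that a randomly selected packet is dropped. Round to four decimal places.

Total: 84 + 48 + 68 + 168 + 32 = 400.
P(R1) = 84/400 = 0.21. P(R2) = 48/400 = 0.12. P(R3) = 68/400 = 0.17. P(R4) = 168/400 = 0.42. P(R5) = 32/400 = 0.08.
Summing over the partition,
P(L) = P(L|R1)·P(R1) + P(L|R2)·P(R2) + P(L|R3)·P(R3) + P(L|R4)·P(R4) + P(L|R5)·P(R5)
      = 0.203·0.21 + 0.073·0.12 + 0.113·0.17 + 0.137·0.42 + 0.178·0.08
      = 0.04263 + 0.00876 + 0.01921 + 0.05754 + 0.01424 = 0.14238

0.1424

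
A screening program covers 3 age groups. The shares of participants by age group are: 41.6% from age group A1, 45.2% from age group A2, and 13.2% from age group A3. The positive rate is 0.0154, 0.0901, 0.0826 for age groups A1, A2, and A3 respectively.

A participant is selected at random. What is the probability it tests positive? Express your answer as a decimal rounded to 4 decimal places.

Summing over the partition,
P(T) = P(T|A1)·P(A1) + P(T|A2)·P(A2) + P(T|A3)·P(A3)
      = 0.0154·0.416 + 0.0901·0.452 + 0.0826·0.132
      = 0.0064064 + 0.0407252 + 0.0109032 = 0.0580348

P(T) ≈ 0.0580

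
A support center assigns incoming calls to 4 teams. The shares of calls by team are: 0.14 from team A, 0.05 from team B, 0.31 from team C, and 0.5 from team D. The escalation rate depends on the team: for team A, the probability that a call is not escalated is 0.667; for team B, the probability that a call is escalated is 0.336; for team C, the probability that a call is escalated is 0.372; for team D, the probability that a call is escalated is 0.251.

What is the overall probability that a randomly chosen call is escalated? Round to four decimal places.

P(E) ≈ 0.3042

P(E|A) = 1 − 0.667 = 0.333.
P(E) = P(E|A)·P(A) + P(E|B)·P(B) + P(E|C)·P(C) + P(E|D)·P(D)
      = 0.333·0.14 + 0.336·0.05 + 0.372·0.31 + 0.251·0.5
      = 0.04662 + 0.0168 + 0.11532 + 0.1255 = 0.30424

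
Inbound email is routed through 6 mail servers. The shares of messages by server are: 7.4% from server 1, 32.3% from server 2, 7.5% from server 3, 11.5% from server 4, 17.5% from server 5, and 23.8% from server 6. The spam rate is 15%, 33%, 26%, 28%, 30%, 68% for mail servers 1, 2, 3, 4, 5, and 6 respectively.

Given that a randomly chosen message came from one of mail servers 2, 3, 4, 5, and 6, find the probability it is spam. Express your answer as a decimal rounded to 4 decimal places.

Let J = {2, 3, 4, 5, 6}.
P(J) = 0.323 + 0.075 + 0.115 + 0.175 + 0.238 = 0.926.
P(S ∩ J) = 0.33·0.323 + 0.26·0.075 + 0.28·0.115 + 0.3·0.175 + 0.68·0.238 = 0.10659 + 0.0195 + 0.0322 + 0.0525 + 0.16184 = 0.37263.
P(S | J) = 0.37263 / 0.926 = 0.402408…

0.4024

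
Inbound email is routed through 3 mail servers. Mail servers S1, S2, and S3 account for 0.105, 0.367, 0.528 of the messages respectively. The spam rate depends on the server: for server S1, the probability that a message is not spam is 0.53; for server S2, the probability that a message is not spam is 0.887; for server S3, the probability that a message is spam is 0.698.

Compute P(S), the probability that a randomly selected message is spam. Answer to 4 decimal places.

P(S|S1) = 1 − 0.53 = 0.47.
P(S|S2) = 1 − 0.887 = 0.113.
Using total probability over the partition,
P(S) = P(S|S1)·P(S1) + P(S|S2)·P(S2) + P(S|S3)·P(S3)
      = 0.47·0.105 + 0.113·0.367 + 0.698·0.528
      = 0.04935 + 0.041471 + 0.368544 = 0.459365

0.4594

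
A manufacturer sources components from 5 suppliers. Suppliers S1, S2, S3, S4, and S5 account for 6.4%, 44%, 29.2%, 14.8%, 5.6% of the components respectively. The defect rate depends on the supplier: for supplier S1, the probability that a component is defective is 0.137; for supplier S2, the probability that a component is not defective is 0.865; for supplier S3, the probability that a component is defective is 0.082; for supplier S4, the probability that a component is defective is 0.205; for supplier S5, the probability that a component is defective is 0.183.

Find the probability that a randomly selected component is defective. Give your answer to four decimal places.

P(D|S2) = 1 − 0.865 = 0.135.
Summing over the partition,
P(D) = P(D|S1)·P(S1) + P(D|S2)·P(S2) + P(D|S3)·P(S3) + P(D|S4)·P(S4) + P(D|S5)·P(S5)
      = 0.137·0.064 + 0.135·0.44 + 0.082·0.292 + 0.205·0.148 + 0.183·0.056
      = 0.008768 + 0.0594 + 0.023944 + 0.03034 + 0.010248 = 0.1327

P(D) ≈ 0.1327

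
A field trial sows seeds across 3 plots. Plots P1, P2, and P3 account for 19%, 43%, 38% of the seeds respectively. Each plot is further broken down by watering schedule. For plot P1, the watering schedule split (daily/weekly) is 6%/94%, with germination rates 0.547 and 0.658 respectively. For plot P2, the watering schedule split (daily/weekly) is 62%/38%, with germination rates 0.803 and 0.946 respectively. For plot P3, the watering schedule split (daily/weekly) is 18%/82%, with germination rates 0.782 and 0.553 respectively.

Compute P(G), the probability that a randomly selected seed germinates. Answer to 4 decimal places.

P(G|P1) = 0.06·0.547 + 0.94·0.658 = 0.03282 + 0.61852 = 0.65134
P(G|P2) = 0.62·0.803 + 0.38·0.946 = 0.49786 + 0.35948 = 0.85734
P(G|P3) = 0.18·0.782 + 0.82·0.553 = 0.14076 + 0.45346 = 0.59422
Then overall,
P(G) = 0.19·0.65134 + 0.43·0.85734 + 0.38·0.59422
      = 0.1237546 + 0.3686562 + 0.2258036 = 0.7182144

0.7182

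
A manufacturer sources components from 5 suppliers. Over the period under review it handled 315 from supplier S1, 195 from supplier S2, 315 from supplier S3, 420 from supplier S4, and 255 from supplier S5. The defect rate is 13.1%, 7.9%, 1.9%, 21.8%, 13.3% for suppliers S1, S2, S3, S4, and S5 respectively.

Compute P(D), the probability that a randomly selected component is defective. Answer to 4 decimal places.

Total: 315 + 195 + 315 + 420 + 255 = 1500.
P(S1) = 315/1500 = 0.21. P(S2) = 195/1500 = 0.13. P(S3) = 315/1500 = 0.21. P(S4) = 420/1500 = 0.28. P(S5) = 255/1500 = 0.17.
Using total probability over the partition,
P(D) = P(D|S1)·P(S1) + P(D|S2)·P(S2) + P(D|S3)·P(S3) + P(D|S4)·P(S4) + P(D|S5)·P(S5)
      = 0.131·0.21 + 0.079·0.13 + 0.019·0.21 + 0.218·0.28 + 0.133·0.17
      = 0.02751 + 0.01027 + 0.00399 + 0.06104 + 0.02261 = 0.12542

0.1254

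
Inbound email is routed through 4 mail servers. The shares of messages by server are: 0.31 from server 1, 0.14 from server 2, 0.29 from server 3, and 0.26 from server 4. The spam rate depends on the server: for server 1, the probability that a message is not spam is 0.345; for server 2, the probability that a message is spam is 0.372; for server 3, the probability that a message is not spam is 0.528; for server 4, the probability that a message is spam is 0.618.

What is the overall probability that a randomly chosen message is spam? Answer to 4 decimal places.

P(S|1) = 1 − 0.345 = 0.655.
P(S|3) = 1 − 0.528 = 0.472.
By the law of total probability,
P(S) = P(S|1)·P(1) + P(S|2)·P(2) + P(S|3)·P(3) + P(S|4)·P(4)
      = 0.655·0.31 + 0.372·0.14 + 0.472·0.29 + 0.618·0.26
      = 0.20305 + 0.05208 + 0.13688 + 0.16068 = 0.55269

0.5527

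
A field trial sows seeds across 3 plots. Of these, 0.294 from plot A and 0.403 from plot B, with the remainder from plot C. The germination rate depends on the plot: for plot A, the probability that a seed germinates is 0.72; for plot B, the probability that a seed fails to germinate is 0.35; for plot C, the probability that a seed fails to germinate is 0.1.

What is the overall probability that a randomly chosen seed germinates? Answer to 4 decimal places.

P(C) = 1 − (0.294 + 0.403) = 0.303.
P(G|B) = 1 − 0.35 = 0.65.
P(G|C) = 1 − 0.1 = 0.9.
P(G) = P(G|A)·P(A) + P(G|B)·P(B) + P(G|C)·P(C)
      = 0.72·0.294 + 0.65·0.403 + 0.9·0.303
      = 0.21168 + 0.26195 + 0.2727 = 0.74633

P(G) ≈ 0.7463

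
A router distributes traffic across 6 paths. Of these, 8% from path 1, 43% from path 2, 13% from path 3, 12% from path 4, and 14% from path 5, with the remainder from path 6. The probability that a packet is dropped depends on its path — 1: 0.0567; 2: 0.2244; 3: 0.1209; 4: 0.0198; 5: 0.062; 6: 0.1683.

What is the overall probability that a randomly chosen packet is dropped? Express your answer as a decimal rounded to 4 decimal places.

P(L) ≈ 0.1446

P(6) = 1 − (0.08 + 0.43 + 0.13 + 0.12 + 0.14) = 0.1.
P(L) = P(L|1)·P(1) + P(L|2)·P(2) + P(L|3)·P(3) + P(L|4)·P(4) + P(L|5)·P(5) + P(L|6)·P(6)
      = 0.0567·0.08 + 0.2244·0.43 + 0.1209·0.13 + 0.0198·0.12 + 0.062·0.14 + 0.1683·0.1
      = 0.004536 + 0.096492 + 0.015717 + 0.002376 + 0.00868 + 0.01683 = 0.144631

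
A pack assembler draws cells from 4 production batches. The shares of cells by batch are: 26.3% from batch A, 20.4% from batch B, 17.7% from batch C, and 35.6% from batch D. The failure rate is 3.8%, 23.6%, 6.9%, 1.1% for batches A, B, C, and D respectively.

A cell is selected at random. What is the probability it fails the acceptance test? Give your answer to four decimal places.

P(F) ≈ 0.0743

Summing over the partition,
P(F) = P(F|A)·P(A) + P(F|B)·P(B) + P(F|C)·P(C) + P(F|D)·P(D)
      = 0.038·0.263 + 0.236·0.204 + 0.069·0.177 + 0.011·0.356
      = 0.009994 + 0.048144 + 0.012213 + 0.003916 = 0.074267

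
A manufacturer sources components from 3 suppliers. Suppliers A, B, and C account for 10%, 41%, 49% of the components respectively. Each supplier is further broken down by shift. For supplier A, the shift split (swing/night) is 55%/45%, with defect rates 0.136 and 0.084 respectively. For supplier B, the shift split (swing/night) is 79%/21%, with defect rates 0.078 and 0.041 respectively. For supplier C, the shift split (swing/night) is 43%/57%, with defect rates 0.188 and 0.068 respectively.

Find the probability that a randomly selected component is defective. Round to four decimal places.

0.0987

P(D|A) = 0.55·0.136 + 0.45·0.084 = 0.0748 + 0.0378 = 0.1126
P(D|B) = 0.79·0.078 + 0.21·0.041 = 0.06162 + 0.00861 = 0.07023
P(D|C) = 0.43·0.188 + 0.57·0.068 = 0.08084 + 0.03876 = 0.1196
Then overall,
P(D) = 0.1·0.1126 + 0.41·0.07023 + 0.49·0.1196
      = 0.01126 + 0.0287943 + 0.058604 = 0.0986583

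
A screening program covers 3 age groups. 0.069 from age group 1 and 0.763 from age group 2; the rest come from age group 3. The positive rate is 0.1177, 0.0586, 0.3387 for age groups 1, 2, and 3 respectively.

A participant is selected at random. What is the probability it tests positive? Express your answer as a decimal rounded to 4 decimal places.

P(T) ≈ 0.1097

P(3) = 1 − (0.069 + 0.763) = 0.168.
P(T) = P(T|1)·P(1) + P(T|2)·P(2) + P(T|3)·P(3)
      = 0.1177·0.069 + 0.0586·0.763 + 0.3387·0.168
      = 0.0081213 + 0.0447118 + 0.0569016 = 0.1097347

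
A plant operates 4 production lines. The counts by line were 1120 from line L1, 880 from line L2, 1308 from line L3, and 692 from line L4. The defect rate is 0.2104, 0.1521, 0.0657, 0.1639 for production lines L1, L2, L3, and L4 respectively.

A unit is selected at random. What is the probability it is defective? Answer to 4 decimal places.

Total: 1120 + 880 + 1308 + 692 = 4000.
P(L1) = 1120/4000 = 0.28. P(L2) = 880/4000 = 0.22. P(L3) = 1308/4000 = 0.327. P(L4) = 692/4000 = 0.173.
Summing over the partition,
P(D) = P(D|L1)·P(L1) + P(D|L2)·P(L2) + P(D|L3)·P(L3) + P(D|L4)·P(L4)
      = 0.2104·0.28 + 0.1521·0.22 + 0.0657·0.327 + 0.1639·0.173
      = 0.058912 + 0.033462 + 0.0214839 + 0.0283547 = 0.1422126

0.1422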